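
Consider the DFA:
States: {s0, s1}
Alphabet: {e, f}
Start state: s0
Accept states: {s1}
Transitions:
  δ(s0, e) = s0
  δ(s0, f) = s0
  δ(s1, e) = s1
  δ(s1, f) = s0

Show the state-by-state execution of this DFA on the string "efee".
read 'e': s0 → s0
  read 'f': s0 → s0
  read 'e': s0 → s0
  read 'e': s0 → s0
s0 -> s0 -> s0 -> s0 -> s0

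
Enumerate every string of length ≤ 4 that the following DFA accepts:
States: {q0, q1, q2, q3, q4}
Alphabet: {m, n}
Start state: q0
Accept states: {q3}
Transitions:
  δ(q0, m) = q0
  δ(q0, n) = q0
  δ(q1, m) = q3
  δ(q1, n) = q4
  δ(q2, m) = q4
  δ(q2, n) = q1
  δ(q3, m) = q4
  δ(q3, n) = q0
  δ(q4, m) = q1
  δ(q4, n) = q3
None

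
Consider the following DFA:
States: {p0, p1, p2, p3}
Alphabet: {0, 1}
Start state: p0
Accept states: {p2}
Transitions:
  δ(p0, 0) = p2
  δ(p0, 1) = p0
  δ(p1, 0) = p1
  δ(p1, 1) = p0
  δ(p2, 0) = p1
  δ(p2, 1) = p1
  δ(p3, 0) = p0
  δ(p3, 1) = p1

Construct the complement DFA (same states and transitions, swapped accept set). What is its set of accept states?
Complement accept states = All states \ Original accept states
= {p0, p1, p2, p3} \ {p2}
{p0, p1, p3}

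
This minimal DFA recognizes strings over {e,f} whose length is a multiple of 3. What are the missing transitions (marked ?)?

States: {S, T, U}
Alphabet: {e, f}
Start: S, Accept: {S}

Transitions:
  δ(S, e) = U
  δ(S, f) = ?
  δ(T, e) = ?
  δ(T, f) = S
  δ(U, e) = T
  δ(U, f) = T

From the language and accept set, identify what each state tracks — S: length ≡ 0 (mod 3); T: length ≡ 2 (mod 3); U: length ≡ 1 (mod 3).
Each missing δ(q, a) is the state matching the new tracked value after reading a.
δ(S, f) = U; δ(T, e) = S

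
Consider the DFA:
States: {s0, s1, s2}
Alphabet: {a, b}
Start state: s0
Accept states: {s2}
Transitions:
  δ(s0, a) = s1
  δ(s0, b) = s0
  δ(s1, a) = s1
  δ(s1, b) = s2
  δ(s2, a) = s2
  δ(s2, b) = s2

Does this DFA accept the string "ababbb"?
Processing string "ababbb":
  s0 --a--> s1
  s1 --b--> s2
  s2 --a--> s2
  s2 --b--> s2
  s2 --b--> s2
  s2 --b--> s2
Final state: s2
Accept states: {s2}
Yes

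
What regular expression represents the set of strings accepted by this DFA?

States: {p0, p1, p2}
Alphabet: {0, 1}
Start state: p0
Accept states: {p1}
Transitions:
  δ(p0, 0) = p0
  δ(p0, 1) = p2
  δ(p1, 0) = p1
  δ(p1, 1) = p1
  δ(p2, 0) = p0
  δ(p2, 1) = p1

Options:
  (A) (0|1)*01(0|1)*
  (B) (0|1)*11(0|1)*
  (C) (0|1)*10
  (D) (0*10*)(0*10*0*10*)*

Check each option against the DFA on short strings; one disagreement eliminates an option:
  (A) (0|1)*01(0|1)*: on '01' the DFA goes p0 → p0 → p2 and rejects (p2 ∉ Accept), but the regex matches it → eliminate
  (B) (0|1)*11(0|1)*: agrees with the DFA on every string of length ≤ 6
  (C) (0|1)*10: on '10' the DFA goes p0 → p2 → p0 and rejects (p0 ∉ Accept), but the regex matches it → eliminate
  (D) (0*10*)(0*10*0*10*)*: on '1' the DFA goes p0 → p2 and rejects (p2 ∉ Accept), but the regex matches it → eliminate
Only (B) is consistent with the DFA.
(B) (0|1)*11(0|1)*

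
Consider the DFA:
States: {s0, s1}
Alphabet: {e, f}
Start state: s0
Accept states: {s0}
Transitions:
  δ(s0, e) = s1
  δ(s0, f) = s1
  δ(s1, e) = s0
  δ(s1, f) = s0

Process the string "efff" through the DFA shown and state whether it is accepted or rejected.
Processing string "efff":
  s0 --e--> s1
  s1 --f--> s0
  s0 --f--> s1
  s1 --f--> s0
Final state: s0
Accept states: {s0}
Yes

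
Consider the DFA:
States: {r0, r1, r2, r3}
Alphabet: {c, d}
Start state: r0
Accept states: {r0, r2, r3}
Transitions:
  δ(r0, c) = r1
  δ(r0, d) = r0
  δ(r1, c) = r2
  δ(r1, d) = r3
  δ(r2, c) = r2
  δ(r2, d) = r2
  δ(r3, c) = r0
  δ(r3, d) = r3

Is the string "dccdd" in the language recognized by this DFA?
Processing string "dccdd":
  r0 --d--> r0
  r0 --c--> r1
  r1 --c--> r2
  r2 --d--> r2
  r2 --d--> r2
Final state: r2
Accept states: {r0, r2, r3}
Yes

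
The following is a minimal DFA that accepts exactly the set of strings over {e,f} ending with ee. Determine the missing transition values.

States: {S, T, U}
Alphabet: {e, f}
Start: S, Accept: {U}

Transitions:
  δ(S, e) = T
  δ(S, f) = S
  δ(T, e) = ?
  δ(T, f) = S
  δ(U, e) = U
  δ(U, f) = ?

From the language and accept set, identify what each state tracks — S: last symbol not e; T: one trailing e; U: two trailing e's.
Each missing δ(q, a) is the state matching the new tracked value after reading a.
δ(T, e) = U; δ(U, f) = S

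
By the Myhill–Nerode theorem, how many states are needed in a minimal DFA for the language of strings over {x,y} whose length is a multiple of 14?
By Myhill–Nerode, count the distinguishable equivalence classes: 14 classes — one per residue of the length mod 14; class i is distinguished from class j by any string of length (14 − i) mod 14.
14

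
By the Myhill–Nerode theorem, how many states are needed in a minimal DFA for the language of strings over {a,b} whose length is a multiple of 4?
By Myhill–Nerode, count the distinguishable equivalence classes: 4 classes — one per residue of the length mod 4; class i is distinguished from class j by any string of length (4 − i) mod 4.
4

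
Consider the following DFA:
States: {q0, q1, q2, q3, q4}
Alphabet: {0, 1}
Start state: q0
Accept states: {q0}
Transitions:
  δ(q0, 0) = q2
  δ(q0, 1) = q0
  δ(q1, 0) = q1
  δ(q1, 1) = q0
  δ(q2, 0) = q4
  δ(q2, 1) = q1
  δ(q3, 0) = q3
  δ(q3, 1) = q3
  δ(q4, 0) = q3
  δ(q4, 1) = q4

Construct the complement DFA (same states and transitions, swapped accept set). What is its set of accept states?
Complement accept states = All states \ Original accept states
= {q0, q1, q2, q3, q4} \ {q0}
{q1, q2, q3, q4}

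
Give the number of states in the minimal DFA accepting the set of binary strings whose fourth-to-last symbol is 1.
By Myhill–Nerode, count the distinguishable equivalence classes: 2^4 = 16 classes — the DFA must remember the last 4 symbols read; every pair of distinct length-4 suffixes is distinguishable by some continuation.
16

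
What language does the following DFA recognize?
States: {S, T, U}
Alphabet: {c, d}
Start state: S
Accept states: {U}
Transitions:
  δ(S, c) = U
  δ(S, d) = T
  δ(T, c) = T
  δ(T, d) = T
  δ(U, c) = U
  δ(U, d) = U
Testing a few strings:
  'dc' → reject
  'd' → reject
  'cd' → accept
  'c' → accept
State roles: S=no input read; T=started with d (dead); U=started with c
All strings over {c,d} starting with c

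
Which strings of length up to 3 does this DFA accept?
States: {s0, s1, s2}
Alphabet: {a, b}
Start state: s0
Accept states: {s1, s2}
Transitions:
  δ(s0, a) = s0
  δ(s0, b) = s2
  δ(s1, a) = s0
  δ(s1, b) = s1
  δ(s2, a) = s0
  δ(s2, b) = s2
b, ab, bb, aab, abb, bab, bbb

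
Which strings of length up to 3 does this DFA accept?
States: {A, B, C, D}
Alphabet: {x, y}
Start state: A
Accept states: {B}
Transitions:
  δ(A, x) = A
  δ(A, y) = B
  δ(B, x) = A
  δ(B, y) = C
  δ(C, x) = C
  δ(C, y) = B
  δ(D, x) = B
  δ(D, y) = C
y, xy, xxy, yxy, yyy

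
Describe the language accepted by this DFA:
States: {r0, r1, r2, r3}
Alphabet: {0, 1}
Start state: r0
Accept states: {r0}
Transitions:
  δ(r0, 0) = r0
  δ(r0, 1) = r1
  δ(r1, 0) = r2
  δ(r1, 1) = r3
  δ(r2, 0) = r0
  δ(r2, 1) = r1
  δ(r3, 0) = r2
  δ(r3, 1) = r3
Testing a few strings:
  '1111' → reject
  '1' → reject
  '1110' → reject
  '000' → accept
State roles: r0=value ≡ 0 (mod 4); r1=value ≡ 1 (mod 4); r2=value ≡ 2 (mod 4); r3=value ≡ 3 (mod 4)
All binary strings representing a multiple of 4 (read in base 2; leading zeros allowed and ε counts as 0)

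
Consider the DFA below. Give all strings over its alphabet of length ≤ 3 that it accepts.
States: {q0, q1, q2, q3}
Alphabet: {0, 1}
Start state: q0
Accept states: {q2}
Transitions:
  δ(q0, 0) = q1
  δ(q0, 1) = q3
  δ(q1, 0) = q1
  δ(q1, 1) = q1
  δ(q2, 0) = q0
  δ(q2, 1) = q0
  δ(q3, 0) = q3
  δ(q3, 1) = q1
None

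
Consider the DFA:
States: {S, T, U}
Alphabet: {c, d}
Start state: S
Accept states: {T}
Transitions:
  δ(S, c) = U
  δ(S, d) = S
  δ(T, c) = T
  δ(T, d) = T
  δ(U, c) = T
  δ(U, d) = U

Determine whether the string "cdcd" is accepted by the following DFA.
Processing string "cdcd":
  S --c--> U
  U --d--> U
  U --c--> T
  T --d--> T
Final state: T
Accept states: {T}
Yes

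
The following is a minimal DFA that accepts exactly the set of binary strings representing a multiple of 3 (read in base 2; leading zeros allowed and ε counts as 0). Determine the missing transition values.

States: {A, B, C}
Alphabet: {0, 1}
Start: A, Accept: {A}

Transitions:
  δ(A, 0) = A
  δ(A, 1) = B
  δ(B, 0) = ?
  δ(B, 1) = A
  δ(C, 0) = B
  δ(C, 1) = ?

From the language and accept set, identify what each state tracks — A: value ≡ 0 (mod 3); B: value ≡ 1 (mod 3); C: value ≡ 2 (mod 3).
Each missing δ(q, a) is the state matching the new tracked value after reading a.
δ(B, 0) = C; δ(C, 1) = C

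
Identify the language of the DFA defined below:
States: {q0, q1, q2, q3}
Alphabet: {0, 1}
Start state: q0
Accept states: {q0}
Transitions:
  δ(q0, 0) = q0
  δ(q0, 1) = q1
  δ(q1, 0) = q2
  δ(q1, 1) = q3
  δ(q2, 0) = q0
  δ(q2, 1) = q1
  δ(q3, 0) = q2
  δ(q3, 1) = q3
Testing a few strings:
  '0000' → accept
  '0' → accept
  '011' → reject
  '1' → reject
State roles: q0=value ≡ 0 (mod 4); q1=value ≡ 1 (mod 4); q2=value ≡ 2 (mod 4); q3=value ≡ 3 (mod 4)
All binary strings representing a multiple of 4 (read in base 2; leading zeros allowed and ε counts as 0)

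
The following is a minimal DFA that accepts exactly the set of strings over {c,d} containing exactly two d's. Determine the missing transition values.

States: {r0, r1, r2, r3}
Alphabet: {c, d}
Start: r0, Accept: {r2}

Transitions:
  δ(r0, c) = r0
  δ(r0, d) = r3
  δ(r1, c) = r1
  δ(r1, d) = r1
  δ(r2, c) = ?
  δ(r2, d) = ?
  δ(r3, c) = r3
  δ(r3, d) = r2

From the language and accept set, identify what each state tracks — r0: zero d's; r1: ≥ three d's (dead); r2: two d's; r3: one d.
Each missing δ(q, a) is the state matching the new tracked value after reading a.
δ(r2, c) = r2; δ(r2, d) = r1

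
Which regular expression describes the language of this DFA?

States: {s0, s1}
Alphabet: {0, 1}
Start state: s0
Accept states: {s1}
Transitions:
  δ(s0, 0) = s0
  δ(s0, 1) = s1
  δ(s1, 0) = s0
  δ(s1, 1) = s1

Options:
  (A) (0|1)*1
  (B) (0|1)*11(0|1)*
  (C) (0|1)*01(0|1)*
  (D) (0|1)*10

Check each option against the DFA on short strings; one disagreement eliminates an option:
  (A) (0|1)*1: agrees with the DFA on every string of length ≤ 6
  (B) (0|1)*11(0|1)*: on '1' the DFA goes s0 → s1 and accepts (s1 ∈ Accept), but the regex does not match it → eliminate
  (C) (0|1)*01(0|1)*: on '1' the DFA goes s0 → s1 and accepts (s1 ∈ Accept), but the regex does not match it → eliminate
  (D) (0|1)*10: on '1' the DFA goes s0 → s1 and accepts (s1 ∈ Accept), but the regex does not match it → eliminate
Only (A) is consistent with the DFA.
(A) (0|1)*1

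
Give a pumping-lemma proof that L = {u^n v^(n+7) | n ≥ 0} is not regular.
Assume L is regular with pumping length p. Idea: pumping the u-block breaks the fixed offset of 7.
Choose s = u^p v^(p+7) ∈ L. By the pumping lemma, s = xyz with |xy| ≤ p, |y| > 0, so y = u^k with k ≥ 1. Then xy²z = u^(p+k) v^(p+7). For this to be in L we would need p+7 = (p+k)+7, i.e. k = 0, contradicting k ≥ 1. So xy²z ∉ L.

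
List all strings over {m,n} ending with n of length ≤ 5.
n, mn, nn, mmn, mnn, nmn, nnn, mmmn, mmnn, mnmn, mnnn, nmmn, nmnn, nnmn, nnnn, mmmmn, mmmnn, mmnmn, mmnnn, mnmmn, mnmnn, mnnmn, mnnnn, nmmmn, nmmnn, nmnmn, nmnnn, nnmmn, nnmnn, nnnmn, nnnnn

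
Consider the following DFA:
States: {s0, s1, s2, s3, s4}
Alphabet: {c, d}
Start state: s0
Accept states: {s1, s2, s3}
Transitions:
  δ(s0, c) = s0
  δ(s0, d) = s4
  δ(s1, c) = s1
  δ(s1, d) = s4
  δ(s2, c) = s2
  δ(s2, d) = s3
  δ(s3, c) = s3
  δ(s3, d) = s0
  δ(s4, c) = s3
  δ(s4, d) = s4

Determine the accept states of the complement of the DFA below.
Complement accept states = All states \ Original accept states
= {s0, s1, s2, s3, s4} \ {s1, s2, s3}
{s0, s4}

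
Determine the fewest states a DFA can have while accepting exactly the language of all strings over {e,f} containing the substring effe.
By Myhill–Nerode, count the distinguishable equivalence classes: 5 classes — one per longest suffix of the input that is a prefix of 'effe' (lengths 0 through 3), plus an absorbing 'already seen effe' class.
5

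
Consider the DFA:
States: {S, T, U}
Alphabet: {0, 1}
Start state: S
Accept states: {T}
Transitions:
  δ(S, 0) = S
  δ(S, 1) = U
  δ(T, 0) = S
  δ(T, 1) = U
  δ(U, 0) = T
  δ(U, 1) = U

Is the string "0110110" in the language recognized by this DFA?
Processing string "0110110":
  S --0--> S
  S --1--> U
  U --1--> U
  U --0--> T
  T --1--> U
  U --1--> U
  U --0--> T
Final state: T
Accept states: {T}
Yes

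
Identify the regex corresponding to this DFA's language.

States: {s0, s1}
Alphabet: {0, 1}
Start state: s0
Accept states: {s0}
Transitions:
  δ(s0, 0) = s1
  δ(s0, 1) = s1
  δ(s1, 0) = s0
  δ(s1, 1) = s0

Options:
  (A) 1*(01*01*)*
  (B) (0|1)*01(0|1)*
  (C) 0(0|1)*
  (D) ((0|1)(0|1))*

Check each option against the DFA on short strings; one disagreement eliminates an option:
  (A) 1*(01*01*)*: on '1' the DFA goes s0 → s1 and rejects (s1 ∉ Accept), but the regex matches it → eliminate
  (B) (0|1)*01(0|1)*: on ε the DFA stays in s0 and accepts (s0 ∈ Accept), but the regex does not match it → eliminate
  (C) 0(0|1)*: on ε the DFA stays in s0 and accepts (s0 ∈ Accept), but the regex does not match it → eliminate
  (D) ((0|1)(0|1))*: agrees with the DFA on every string of length ≤ 6
Only (D) is consistent with the DFA.
(D) ((0|1)(0|1))*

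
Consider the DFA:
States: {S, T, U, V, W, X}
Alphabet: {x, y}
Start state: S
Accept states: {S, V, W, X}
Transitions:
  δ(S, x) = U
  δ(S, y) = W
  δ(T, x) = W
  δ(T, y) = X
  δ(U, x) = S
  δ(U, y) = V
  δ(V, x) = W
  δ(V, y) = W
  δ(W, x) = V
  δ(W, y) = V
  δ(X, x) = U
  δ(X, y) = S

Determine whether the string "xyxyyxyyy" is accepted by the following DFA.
Processing string "xyxyyxyyy":
  S --x--> U
  U --y--> V
  V --x--> W
  W --y--> V
  V --y--> W
  W --x--> V
  V --y--> W
  W --y--> V
  V --y--> W
Final state: W
Accept states: {S, V, W, X}
Yes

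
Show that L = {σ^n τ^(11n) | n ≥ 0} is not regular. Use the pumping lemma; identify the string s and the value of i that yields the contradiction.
Assume L is regular with pumping length p. Idea: pumping the σ-block breaks the 1:11 ratio.
Choose s = σ^p τ^(11p) (length 12p ≥ p). By the pumping lemma, s = xyz with |xy| ≤ p, |y| > 0, so y = σ^k with k ≥ 1. Then xy²z = σ^(p+k) τ^(11p). For this to be in L we would need 11p = 11(p+k), i.e. 11k = 0, contradicting k ≥ 1. So xy²z ∉ L.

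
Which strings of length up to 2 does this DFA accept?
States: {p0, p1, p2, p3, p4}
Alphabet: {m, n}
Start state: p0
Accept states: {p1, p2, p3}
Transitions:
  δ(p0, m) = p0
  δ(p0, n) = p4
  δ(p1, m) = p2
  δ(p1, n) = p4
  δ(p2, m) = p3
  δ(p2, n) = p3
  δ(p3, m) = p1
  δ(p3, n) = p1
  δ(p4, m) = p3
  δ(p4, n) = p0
nm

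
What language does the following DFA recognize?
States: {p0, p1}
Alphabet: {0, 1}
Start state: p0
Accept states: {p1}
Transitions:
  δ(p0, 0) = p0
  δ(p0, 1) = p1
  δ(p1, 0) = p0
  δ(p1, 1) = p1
Testing a few strings:
  '001' → accept
  '11' → accept
  '1' → accept
  '0' → reject
State roles: p0=last symbol not 1; p1=last symbol is 1
All binary strings ending with 1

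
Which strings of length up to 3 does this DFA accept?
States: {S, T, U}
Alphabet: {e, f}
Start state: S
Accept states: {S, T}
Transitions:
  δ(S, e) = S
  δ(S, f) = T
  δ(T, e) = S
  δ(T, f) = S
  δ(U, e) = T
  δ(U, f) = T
ε, e, f, ee, ef, fe, ff, eee, eef, efe, eff, fee, fef, ffe, fff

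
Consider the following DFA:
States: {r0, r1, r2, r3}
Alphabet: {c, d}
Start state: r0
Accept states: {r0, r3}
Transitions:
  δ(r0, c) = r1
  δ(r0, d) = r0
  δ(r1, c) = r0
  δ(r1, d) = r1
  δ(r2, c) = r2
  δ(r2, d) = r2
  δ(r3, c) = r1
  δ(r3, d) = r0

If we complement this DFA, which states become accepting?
Complement accept states = All states \ Original accept states
= {r0, r1, r2, r3} \ {r0, r3}
{r1, r2}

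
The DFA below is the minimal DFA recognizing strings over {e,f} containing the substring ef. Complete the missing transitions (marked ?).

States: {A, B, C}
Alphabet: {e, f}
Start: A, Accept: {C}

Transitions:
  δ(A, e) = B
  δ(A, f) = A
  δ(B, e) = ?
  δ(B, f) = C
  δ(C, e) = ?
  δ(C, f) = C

From the language and accept set, identify what each state tracks — A: no e seen yet; B: seen a e, waiting for f; C: substring ef seen.
Each missing δ(q, a) is the state matching the new tracked value after reading a.
δ(B, e) = B; δ(C, e) = C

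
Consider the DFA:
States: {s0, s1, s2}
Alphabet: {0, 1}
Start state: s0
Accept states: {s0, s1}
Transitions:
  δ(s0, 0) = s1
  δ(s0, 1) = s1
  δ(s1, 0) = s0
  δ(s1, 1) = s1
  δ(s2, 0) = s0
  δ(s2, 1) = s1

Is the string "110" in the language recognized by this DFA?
Processing string "110":
  s0 --1--> s1
  s1 --1--> s1
  s1 --0--> s0
Final state: s0
Accept states: {s0, s1}
Yes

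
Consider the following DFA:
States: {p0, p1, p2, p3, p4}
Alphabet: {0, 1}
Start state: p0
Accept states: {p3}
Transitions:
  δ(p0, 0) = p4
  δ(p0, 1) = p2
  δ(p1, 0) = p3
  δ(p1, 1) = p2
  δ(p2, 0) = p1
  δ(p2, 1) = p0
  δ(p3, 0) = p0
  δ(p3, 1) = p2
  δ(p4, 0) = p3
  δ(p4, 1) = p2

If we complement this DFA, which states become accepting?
Complement accept states = All states \ Original accept states
= {p0, p1, p2, p3, p4} \ {p3}
{p0, p1, p2, p4}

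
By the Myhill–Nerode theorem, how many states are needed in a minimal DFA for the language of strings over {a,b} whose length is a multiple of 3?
By Myhill–Nerode, count the distinguishable equivalence classes: three classes — length mod 3.
3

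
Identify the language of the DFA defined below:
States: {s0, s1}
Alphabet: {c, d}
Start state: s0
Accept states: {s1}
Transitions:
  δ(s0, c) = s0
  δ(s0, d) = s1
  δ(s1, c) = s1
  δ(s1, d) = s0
Testing a few strings:
  'ccc' → reject
  'c' → reject
  'd' → accept
  'dd' → reject
State roles: s0=even number of d's so far; s1=odd number of d's so far
All strings over {c,d} with an odd number of d's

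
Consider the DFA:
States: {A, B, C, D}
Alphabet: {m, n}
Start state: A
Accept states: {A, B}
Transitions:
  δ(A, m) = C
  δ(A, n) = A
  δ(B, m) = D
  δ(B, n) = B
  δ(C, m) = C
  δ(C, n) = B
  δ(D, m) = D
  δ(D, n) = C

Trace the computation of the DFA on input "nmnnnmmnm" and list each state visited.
read 'n': A → A
  read 'm': A → C
  read 'n': C → B
  read 'n': B → B
  read 'n': B → B
  read 'm': B → D
  read 'm': D → D
  read 'n': D → C
  read 'm': C → C
A -> A -> C -> B -> B -> B -> D -> D -> C -> C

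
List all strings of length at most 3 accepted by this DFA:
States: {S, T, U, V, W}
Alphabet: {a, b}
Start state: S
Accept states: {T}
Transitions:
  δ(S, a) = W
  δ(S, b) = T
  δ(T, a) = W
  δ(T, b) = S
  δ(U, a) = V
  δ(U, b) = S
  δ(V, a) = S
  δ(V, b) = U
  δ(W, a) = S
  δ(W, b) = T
b, ab, aab, bab, bbb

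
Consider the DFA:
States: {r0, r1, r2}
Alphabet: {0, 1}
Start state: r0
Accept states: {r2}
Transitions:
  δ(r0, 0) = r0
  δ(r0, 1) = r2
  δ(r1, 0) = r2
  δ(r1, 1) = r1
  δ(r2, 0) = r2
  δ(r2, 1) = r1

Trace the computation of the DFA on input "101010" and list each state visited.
read '1': r0 → r2
  read '0': r2 → r2
  read '1': r2 → r1
  read '0': r1 → r2
  read '1': r2 → r1
  read '0': r1 → r2
r0 -> r2 -> r2 -> r1 -> r2 -> r1 -> r2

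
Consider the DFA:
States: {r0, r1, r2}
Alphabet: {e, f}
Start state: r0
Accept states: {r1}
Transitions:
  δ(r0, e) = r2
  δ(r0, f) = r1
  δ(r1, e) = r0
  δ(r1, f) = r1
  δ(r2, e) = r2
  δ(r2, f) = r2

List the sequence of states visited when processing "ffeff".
read 'f': r0 → r1
  read 'f': r1 → r1
  read 'e': r1 → r0
  read 'f': r0 → r1
  read 'f': r1 → r1
r0 -> r1 -> r1 -> r0 -> r1 -> r1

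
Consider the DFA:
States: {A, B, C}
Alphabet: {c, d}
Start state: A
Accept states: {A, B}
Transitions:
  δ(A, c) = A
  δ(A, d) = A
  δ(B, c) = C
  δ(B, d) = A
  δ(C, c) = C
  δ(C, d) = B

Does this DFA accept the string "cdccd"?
Processing string "cdccd":
  A --c--> A
  A --d--> A
  A --c--> A
  A --c--> A
  A --d--> A
Final state: A
Accept states: {A, B}
Yes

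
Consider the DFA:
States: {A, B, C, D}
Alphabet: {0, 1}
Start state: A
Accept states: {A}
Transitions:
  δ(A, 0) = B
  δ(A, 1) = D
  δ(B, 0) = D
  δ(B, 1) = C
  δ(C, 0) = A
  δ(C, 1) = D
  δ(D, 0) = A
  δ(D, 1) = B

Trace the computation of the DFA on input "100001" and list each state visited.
read '1': A → D
  read '0': D → A
  read '0': A → B
  read '0': B → D
  read '0': D → A
  read '1': A → D
A -> D -> A -> B -> D -> A -> D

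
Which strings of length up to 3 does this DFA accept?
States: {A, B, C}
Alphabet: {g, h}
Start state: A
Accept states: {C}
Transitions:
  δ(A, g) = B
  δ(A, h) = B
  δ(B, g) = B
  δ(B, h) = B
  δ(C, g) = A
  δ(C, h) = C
None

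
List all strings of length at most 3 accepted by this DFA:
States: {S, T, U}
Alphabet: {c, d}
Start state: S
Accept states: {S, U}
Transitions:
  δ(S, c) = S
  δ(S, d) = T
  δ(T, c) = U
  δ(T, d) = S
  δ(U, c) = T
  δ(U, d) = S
ε, c, cc, dc, dd, ccc, cdc, cdd, dcd, ddc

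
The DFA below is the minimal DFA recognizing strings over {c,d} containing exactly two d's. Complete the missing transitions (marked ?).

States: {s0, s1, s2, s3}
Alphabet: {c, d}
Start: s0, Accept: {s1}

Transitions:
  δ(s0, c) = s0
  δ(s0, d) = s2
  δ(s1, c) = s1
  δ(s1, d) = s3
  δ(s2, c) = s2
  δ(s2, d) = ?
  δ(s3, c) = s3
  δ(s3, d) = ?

From the language and accept set, identify what each state tracks — s0: zero d's; s1: two d's; s2: one d; s3: ≥ three d's (dead).
Each missing δ(q, a) is the state matching the new tracked value after reading a.
δ(s2, d) = s1; δ(s3, d) = s3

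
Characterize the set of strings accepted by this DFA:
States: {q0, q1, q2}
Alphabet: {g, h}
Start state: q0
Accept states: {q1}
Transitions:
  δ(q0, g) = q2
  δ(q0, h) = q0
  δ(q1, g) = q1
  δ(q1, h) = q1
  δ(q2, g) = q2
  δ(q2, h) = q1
Testing a few strings:
  'ghgh' → accept
  'gghh' → accept
  'h' → reject
  'hh' → reject
State roles: q0=no g seen yet; q1=substring gh seen; q2=seen a g, waiting for h
All strings over {g,h} containing the substring gh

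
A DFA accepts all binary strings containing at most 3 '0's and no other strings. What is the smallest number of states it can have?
By Myhill–Nerode, count the distinguishable equivalence classes: 5 classes — having seen 0, 1, …, 3, or >3 copies of '0'; counts 0 through 3 are accepting and >3 is dead.
5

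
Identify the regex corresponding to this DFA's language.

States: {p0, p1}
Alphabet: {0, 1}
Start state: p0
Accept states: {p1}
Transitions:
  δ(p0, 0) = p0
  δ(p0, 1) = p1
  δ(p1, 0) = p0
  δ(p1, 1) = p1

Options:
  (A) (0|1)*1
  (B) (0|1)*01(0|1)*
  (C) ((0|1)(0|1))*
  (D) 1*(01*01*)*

Check each option against the DFA on short strings; one disagreement eliminates an option:
  (A) (0|1)*1: agrees with the DFA on every string of length ≤ 6
  (B) (0|1)*01(0|1)*: on '1' the DFA goes p0 → p1 and accepts (p1 ∈ Accept), but the regex does not match it → eliminate
  (C) ((0|1)(0|1))*: on ε the DFA stays in p0 and rejects (p0 ∉ Accept), but the regex matches it → eliminate
  (D) 1*(01*01*)*: on ε the DFA stays in p0 and rejects (p0 ∉ Accept), but the regex matches it → eliminate
Only (A) is consistent with the DFA.
(A) (0|1)*1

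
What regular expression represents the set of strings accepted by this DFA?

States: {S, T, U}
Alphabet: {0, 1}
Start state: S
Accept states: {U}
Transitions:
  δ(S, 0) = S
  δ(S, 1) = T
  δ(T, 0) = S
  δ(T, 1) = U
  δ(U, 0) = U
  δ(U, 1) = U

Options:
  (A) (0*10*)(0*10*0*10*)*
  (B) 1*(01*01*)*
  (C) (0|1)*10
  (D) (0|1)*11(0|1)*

Check each option against the DFA on short strings; one disagreement eliminates an option:
  (A) (0*10*)(0*10*0*10*)*: on '1' the DFA goes S → T and rejects (T ∉ Accept), but the regex matches it → eliminate
  (B) 1*(01*01*)*: on ε the DFA stays in S and rejects (S ∉ Accept), but the regex matches it → eliminate
  (C) (0|1)*10: on '10' the DFA goes S → T → S and rejects (S ∉ Accept), but the regex matches it → eliminate
  (D) (0|1)*11(0|1)*: agrees with the DFA on every string of length ≤ 6
Only (D) is consistent with the DFA.
(D) (0|1)*11(0|1)*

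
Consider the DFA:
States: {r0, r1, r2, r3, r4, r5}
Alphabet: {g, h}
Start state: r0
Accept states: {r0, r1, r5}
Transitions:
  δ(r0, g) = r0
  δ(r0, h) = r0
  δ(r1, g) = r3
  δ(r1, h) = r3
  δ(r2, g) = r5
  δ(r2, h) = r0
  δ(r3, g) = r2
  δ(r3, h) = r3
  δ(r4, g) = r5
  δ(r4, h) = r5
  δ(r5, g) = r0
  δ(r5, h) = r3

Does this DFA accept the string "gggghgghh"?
Processing string "gggghgghh":
  r0 --g--> r0
  r0 --g--> r0
  r0 --g--> r0
  r0 --g--> r0
  r0 --h--> r0
  r0 --g--> r0
  r0 --g--> r0
  r0 --h--> r0
  r0 --h--> r0
Final state: r0
Accept states: {r0, r1, r5}
Yes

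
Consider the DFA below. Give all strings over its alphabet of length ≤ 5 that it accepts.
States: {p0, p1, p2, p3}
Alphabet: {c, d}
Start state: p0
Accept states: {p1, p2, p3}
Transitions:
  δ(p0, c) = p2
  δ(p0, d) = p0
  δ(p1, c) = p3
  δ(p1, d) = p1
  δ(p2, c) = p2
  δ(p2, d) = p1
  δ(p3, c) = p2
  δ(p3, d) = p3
c, cc, cd, dc, ccc, ccd, cdc, cdd, dcc, dcd, ddc, cccc, cccd, ccdc, ccdd, cdcc, cdcd, cddc, cddd, dccc, dccd, dcdc, dcdd, ddcc, ddcd, dddc, ccccc, ccccd, cccdc, cccdd, ccdcc, ccdcd, ccddc, ccddd, cdccc, cdccd, cdcdc, cdcdd, cddcc, cddcd, cdddc, cdddd, dcccc, dcccd, dccdc, dccdd, dcdcc, dcdcd, dcddc, dcddd, ddccc, ddccd, ddcdc, ddcdd, dddcc, dddcd, ddddc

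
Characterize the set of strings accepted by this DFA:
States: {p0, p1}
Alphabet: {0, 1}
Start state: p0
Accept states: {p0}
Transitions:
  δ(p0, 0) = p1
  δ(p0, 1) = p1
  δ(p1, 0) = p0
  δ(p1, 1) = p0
Testing a few strings:
  '0' → reject
  '100' → reject
  '01' → accept
  '010' → reject
State roles: p0=even length so far; p1=odd length so far
All binary strings of even length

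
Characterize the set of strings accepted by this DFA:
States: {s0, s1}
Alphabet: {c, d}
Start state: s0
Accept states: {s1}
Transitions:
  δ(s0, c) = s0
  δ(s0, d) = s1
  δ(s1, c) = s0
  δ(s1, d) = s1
Testing a few strings:
  'cd' → accept
  'd' → accept
  'dcc' → reject
  'dd' → accept
State roles: s0=last symbol not d; s1=last symbol is d
All strings over {c,d} ending with d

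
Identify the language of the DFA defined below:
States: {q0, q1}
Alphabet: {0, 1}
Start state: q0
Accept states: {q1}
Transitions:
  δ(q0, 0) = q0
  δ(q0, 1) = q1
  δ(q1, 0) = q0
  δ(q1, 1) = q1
Testing a few strings:
  '11' → accept
  '011' → accept
  '10' → reject
  '100' → reject
State roles: q0=last symbol not 1; q1=last symbol is 1
All binary strings ending with 1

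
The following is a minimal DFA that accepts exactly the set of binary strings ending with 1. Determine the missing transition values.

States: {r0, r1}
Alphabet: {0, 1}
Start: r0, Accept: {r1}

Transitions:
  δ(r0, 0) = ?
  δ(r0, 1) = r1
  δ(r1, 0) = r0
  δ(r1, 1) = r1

From the language and accept set, identify what each state tracks — r0: last symbol not 1; r1: last symbol is 1.
Each missing δ(q, a) is the state matching the new tracked value after reading a.
δ(r0, 0) = r0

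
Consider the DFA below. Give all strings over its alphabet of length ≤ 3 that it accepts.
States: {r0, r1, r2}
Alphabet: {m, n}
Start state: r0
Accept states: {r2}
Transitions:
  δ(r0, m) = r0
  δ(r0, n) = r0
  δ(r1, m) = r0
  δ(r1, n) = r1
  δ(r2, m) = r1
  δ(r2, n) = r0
None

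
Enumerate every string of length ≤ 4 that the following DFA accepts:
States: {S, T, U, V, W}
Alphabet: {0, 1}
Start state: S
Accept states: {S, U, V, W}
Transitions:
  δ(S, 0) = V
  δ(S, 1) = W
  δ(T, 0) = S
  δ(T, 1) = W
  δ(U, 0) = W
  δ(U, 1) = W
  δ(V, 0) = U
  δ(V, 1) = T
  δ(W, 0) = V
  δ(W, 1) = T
ε, 0, 1, 00, 10, 000, 001, 010, 011, 100, 110, 111, 0000, 0010, 0100, 0101, 0110, 1000, 1001, 1010, 1011, 1100, 1101, 1110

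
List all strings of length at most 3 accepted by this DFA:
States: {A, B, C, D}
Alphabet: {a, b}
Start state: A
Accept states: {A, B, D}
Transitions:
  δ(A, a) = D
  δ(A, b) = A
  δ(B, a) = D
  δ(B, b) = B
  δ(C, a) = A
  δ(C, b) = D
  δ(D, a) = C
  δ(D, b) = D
ε, a, b, ab, ba, bb, aaa, aab, abb, bab, bba, bbb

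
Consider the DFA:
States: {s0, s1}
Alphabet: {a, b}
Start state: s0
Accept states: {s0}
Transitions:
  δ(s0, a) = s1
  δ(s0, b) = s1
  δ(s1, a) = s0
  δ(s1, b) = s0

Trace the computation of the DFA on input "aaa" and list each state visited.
read 'a': s0 → s1
  read 'a': s1 → s0
  read 'a': s0 → s1
s0 -> s1 -> s0 -> s1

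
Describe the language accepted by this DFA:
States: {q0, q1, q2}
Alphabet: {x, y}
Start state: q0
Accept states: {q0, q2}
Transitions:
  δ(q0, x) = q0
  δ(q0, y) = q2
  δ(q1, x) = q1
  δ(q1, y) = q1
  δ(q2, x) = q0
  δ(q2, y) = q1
Testing a few strings:
  'yyx' → reject
  'yyy' → reject
  'yxxy' → accept
  'xxyy' → reject
State roles: q0=last symbol not y (ok); q1=saw yy (dead); q2=last symbol y (ok)
All strings over {x,y} with no two consecutive y's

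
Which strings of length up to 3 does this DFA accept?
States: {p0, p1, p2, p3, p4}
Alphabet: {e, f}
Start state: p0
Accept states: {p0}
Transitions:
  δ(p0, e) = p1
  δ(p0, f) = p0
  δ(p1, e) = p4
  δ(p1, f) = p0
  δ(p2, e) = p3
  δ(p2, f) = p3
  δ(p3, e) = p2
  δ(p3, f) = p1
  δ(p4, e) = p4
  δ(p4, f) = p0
ε, f, ef, ff, eef, eff, fef, fff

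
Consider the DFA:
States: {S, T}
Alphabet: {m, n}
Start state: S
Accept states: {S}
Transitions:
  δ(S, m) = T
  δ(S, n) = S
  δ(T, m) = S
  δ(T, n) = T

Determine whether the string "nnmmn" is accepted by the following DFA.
Processing string "nnmmn":
  S --n--> S
  S --n--> S
  S --m--> T
  T --m--> S
  S --n--> S
Final state: S
Accept states: {S}
Yes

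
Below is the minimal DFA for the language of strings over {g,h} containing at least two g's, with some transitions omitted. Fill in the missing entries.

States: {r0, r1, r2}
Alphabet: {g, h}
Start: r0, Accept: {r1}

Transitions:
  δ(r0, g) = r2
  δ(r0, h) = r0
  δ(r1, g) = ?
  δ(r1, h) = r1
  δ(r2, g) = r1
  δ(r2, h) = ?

From the language and accept set, identify what each state tracks — r0: zero g's seen; r1: ≥ two g's seen; r2: one g seen.
Each missing δ(q, a) is the state matching the new tracked value after reading a.
δ(r1, g) = r1; δ(r2, h) = r2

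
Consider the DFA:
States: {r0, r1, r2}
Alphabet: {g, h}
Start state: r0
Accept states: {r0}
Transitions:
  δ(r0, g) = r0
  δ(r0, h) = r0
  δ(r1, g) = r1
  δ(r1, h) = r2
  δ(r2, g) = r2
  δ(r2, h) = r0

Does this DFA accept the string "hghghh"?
Processing string "hghghh":
  r0 --h--> r0
  r0 --g--> r0
  r0 --h--> r0
  r0 --g--> r0
  r0 --h--> r0
  r0 --h--> r0
Final state: r0
Accept states: {r0}
Yes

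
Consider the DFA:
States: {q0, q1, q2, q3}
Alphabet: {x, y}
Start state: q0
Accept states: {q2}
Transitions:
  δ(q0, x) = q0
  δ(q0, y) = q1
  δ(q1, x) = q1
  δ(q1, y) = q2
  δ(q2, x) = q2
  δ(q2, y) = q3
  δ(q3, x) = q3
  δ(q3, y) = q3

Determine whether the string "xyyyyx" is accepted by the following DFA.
Processing string "xyyyyx":
  q0 --x--> q0
  q0 --y--> q1
  q1 --y--> q2
  q2 --y--> q3
  q3 --y--> q3
  q3 --x--> q3
Final state: q3
Accept states: {q2}
No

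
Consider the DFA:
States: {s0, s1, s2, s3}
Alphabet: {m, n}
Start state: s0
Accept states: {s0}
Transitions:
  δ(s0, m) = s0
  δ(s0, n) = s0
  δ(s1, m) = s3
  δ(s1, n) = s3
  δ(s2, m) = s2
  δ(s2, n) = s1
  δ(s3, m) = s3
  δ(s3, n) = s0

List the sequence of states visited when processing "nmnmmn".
read 'n': s0 → s0
  read 'm': s0 → s0
  read 'n': s0 → s0
  read 'm': s0 → s0
  read 'm': s0 → s0
  read 'n': s0 → s0
s0 -> s0 -> s0 -> s0 -> s0 -> s0 -> s0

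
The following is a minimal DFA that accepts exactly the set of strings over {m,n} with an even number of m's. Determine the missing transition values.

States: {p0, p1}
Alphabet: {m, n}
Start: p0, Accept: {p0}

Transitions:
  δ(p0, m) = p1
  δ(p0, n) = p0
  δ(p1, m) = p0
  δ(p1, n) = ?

From the language and accept set, identify what each state tracks — p0: even number of m's so far; p1: odd number of m's so far.
Each missing δ(q, a) is the state matching the new tracked value after reading a.
δ(p1, n) = p1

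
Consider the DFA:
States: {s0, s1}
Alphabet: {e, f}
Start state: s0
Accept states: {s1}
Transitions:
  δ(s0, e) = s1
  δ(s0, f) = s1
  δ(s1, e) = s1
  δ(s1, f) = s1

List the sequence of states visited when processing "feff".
read 'f': s0 → s1
  read 'e': s1 → s1
  read 'f': s1 → s1
  read 'f': s1 → s1
s0 -> s1 -> s1 -> s1 -> s1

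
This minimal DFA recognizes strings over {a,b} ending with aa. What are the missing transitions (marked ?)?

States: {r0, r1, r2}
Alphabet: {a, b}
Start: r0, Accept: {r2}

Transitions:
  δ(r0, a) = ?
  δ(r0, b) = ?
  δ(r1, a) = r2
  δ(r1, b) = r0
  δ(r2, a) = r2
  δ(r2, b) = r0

From the language and accept set, identify what each state tracks — r0: last symbol not a; r1: one trailing a; r2: two trailing a's.
Each missing δ(q, a) is the state matching the new tracked value after reading a.
δ(r0, a) = r1; δ(r0, b) = r0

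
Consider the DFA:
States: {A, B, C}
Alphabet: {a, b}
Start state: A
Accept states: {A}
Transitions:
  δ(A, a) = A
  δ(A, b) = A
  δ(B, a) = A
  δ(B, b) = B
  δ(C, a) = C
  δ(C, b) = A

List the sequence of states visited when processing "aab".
read 'a': A → A
  read 'a': A → A
  read 'b': A → A
A -> A -> A -> A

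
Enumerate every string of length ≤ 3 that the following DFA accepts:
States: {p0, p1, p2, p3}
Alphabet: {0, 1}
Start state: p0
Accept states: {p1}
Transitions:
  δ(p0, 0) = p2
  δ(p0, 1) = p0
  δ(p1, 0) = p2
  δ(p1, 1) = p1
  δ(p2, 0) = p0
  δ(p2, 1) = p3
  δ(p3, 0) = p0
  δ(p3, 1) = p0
None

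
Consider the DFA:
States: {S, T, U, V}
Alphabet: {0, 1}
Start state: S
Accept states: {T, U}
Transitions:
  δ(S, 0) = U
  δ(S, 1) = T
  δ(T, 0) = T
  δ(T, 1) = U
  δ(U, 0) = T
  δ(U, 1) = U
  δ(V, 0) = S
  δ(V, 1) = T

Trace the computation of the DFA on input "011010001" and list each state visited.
read '0': S → U
  read '1': U → U
  read '1': U → U
  read '0': U → T
  read '1': T → U
  read '0': U → T
  read '0': T → T
  read '0': T → T
  read '1': T → U
S -> U -> U -> U -> T -> U -> T -> T -> T -> U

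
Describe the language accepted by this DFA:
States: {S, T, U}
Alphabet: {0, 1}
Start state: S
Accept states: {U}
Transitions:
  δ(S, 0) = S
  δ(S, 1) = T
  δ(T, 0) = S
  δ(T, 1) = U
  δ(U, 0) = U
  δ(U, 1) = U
Testing a few strings:
  '101' → reject
  '1' → reject
  '0' → reject
  '10' → reject
State roles: S=no progress toward 11; T=one trailing 1; U=substring 11 seen
All binary strings containing the substring 11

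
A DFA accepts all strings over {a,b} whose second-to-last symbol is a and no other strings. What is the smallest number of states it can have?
By Myhill–Nerode, count the distinguishable equivalence classes: 2^2 = 4 classes — the DFA must remember the last 2 symbols read; every pair of distinct length-2 suffixes is distinguishable by some continuation.
4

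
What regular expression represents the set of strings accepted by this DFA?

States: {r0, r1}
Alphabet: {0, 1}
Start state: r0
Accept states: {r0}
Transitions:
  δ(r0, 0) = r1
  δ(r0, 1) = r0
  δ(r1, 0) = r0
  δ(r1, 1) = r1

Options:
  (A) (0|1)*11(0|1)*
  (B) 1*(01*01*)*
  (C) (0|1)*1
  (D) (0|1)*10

Check each option against the DFA on short strings; one disagreement eliminates an option:
  (A) (0|1)*11(0|1)*: on ε the DFA stays in r0 and accepts (r0 ∈ Accept), but the regex does not match it → eliminate
  (B) 1*(01*01*)*: agrees with the DFA on every string of length ≤ 6
  (C) (0|1)*1: on ε the DFA stays in r0 and accepts (r0 ∈ Accept), but the regex does not match it → eliminate
  (D) (0|1)*10: on ε the DFA stays in r0 and accepts (r0 ∈ Accept), but the regex does not match it → eliminate
Only (B) is consistent with the DFA.
(B) 1*(01*01*)*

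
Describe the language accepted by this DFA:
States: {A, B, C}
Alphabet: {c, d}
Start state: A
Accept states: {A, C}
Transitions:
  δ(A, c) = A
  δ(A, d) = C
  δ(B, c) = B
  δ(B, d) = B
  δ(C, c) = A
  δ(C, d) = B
Testing a few strings:
  'dc' → accept
  'dcdc' → accept
  'd' → accept
  'cc' → accept
State roles: A=last symbol not d (ok); B=saw dd (dead); C=last symbol d (ok)
All strings over {c,d} with no two consecutive d's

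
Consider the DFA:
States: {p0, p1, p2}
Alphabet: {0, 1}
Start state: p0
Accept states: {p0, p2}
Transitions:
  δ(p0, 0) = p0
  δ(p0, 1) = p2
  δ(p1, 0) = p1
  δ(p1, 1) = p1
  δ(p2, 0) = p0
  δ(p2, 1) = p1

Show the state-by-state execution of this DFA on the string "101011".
read '1': p0 → p2
  read '0': p2 → p0
  read '1': p0 → p2
  read '0': p2 → p0
  read '1': p0 → p2
  read '1': p2 → p1
p0 -> p2 -> p0 -> p2 -> p0 -> p2 -> p1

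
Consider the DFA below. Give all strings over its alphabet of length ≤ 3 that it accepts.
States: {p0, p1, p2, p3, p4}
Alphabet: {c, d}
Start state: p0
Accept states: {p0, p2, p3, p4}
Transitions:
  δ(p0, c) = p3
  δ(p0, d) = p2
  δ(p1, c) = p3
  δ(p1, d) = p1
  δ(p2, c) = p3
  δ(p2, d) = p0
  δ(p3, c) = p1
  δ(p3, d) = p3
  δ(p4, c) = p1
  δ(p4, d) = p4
ε, c, d, cd, dc, dd, ccc, cdd, dcd, ddc, ddd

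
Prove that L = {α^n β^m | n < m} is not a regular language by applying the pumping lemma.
Assume L is regular with pumping length p. Idea: pumping up the α-block makes the α-count reach the β-count.
Choose s = α^p β^(p+1) ∈ L. By the pumping lemma, s = xyz with |xy| ≤ p, |y| > 0, so y = α^k with k ≥ 1. Then xy²z = α^(p+k) β^(p+1). Since p+k ≥ p+1, the number of α's is no longer strictly less than the number of β's, so xy²z ∉ L.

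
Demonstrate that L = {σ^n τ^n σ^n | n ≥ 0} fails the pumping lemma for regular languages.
Assume L is regular with pumping length p. Idea: pumping the first σ-block unbalances it against the other two.
Choose s = σ^p τ^p σ^p ∈ L (|s| = 3p ≥ p). By the pumping lemma, s = xyz with |xy| ≤ p, |y| > 0, so y = σ^k with k ≥ 1, inside the first σ-block. Then xy²z = σ^(p+k) τ^p σ^p. The first block has length p+k ≠ p, so the three block lengths are no longer equal and xy²z ∉ L.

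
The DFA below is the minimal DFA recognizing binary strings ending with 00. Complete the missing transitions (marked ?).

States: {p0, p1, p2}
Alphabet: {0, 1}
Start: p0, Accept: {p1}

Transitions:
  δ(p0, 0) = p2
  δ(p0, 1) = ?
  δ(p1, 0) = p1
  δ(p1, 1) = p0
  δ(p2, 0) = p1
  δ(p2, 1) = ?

From the language and accept set, identify what each state tracks — p0: last symbol not 0; p1: two trailing 0's; p2: one trailing 0.
Each missing δ(q, a) is the state matching the new tracked value after reading a.
δ(p0, 1) = p0; δ(p2, 1) = p0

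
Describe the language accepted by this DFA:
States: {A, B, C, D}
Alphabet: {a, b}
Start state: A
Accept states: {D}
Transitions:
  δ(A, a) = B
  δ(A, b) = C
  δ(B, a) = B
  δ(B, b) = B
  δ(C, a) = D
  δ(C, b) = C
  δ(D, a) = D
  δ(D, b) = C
Testing a few strings:
  'abaa' → reject
  'ba' → accept
  'aaa' → reject
  'bbab' → reject
State roles: A=no input read; B=started with a (dead); C=started with b, last symbol b; D=started with b, last symbol a
All strings over {a,b} that start with b and end with a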